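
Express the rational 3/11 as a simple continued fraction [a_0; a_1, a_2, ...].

Run the Euclidean algorithm on 3 and 11; the successive quotients are the partial quotients a_0, a_1, ... (each step inverts the fractional part left over by the previous one):
  3 = 0*11 + 3, so a_0 = 0.
  11 = 3*3 + 2, so a_1 = 3.
  3 = 1*2 + 1, so a_2 = 1.
  2 = 2*1 + 0, so a_3 = 2.
The remainder reaches 0 after 4 divisions, so the expansion has 4 partial quotients, read off in order.

[0; 3, 1, 2]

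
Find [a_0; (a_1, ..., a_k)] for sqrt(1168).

[34; (5, 1, 2, 7, 4, 7, 2, 1, 5, 68)]

Write x_i = (sqrt(1168) + m_i)/d_i with (m_0, d_0) = (0, 1). a_0 = floor(sqrt(1168)) = 34, since 34^2 = 1156 <= 1168 < 1225 = 35^2.
Iterate m_{i+1} = d_i*a_i - m_i, d_{i+1} = (1168 - m_{i+1}^2)/d_i, a_{i+1} = floor((a_0 + m_{i+1})/d_{i+1}):
  m_1 = 1*34 - 0 = 34, d_1 = (1168 - 34^2)/1 = 12/1 = 12, a_1 = floor((34 + 34)/12) = 5.
  m_2 = 12*5 - 34 = 26, d_2 = (1168 - 26^2)/12 = 492/12 = 41, a_2 = floor((34 + 26)/41) = 1.
  m_3 = 41*1 - 26 = 15, d_3 = (1168 - 15^2)/41 = 943/41 = 23, a_3 = floor((34 + 15)/23) = 2.
  m_4 = 23*2 - 15 = 31, d_4 = (1168 - 31^2)/23 = 207/23 = 9, a_4 = floor((34 + 31)/9) = 7.
  m_5 = 9*7 - 31 = 32, d_5 = (1168 - 32^2)/9 = 144/9 = 16, a_5 = floor((34 + 32)/16) = 4.
  m_6 = 16*4 - 32 = 32, d_6 = (1168 - 32^2)/16 = 144/16 = 9, a_6 = floor((34 + 32)/9) = 7.
  m_7 = 9*7 - 32 = 31, d_7 = (1168 - 31^2)/9 = 207/9 = 23, a_7 = floor((34 + 31)/23) = 2.
  m_8 = 23*2 - 31 = 15, d_8 = (1168 - 15^2)/23 = 943/23 = 41, a_8 = floor((34 + 15)/41) = 1.
  m_9 = 41*1 - 15 = 26, d_9 = (1168 - 26^2)/41 = 492/41 = 12, a_9 = floor((34 + 26)/12) = 5.
  m_10 = 12*5 - 26 = 34, d_10 = (1168 - 34^2)/12 = 12/12 = 1, a_10 = floor((34 + 34)/1) = 68.
  m_11 = 1*68 - 34 = 34, d_11 = (1168 - 34^2)/1 = 12/1 = 12: (m_11, d_11) = (m_1, d_1) = (34, 12), so from here the quotients repeat a_1, ..., a_10; the period length is 10.
Hence the expansion of sqrt(1168) is a_0 = 34 followed by the repeating block 5, 1, 2, 7, 4, 7, 2, 1, 5, 68 (period 10).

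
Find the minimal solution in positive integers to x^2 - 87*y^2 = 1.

First expand sqrt(87) as a continued fraction. With x_i = (sqrt(87) + m_i)/d_i and (m_0, d_0) = (0, 1): a_0 = floor(sqrt(87)) = 9, since 9^2 = 81 <= 87 < 100 = 10^2.
Iterate m_{i+1} = d_i*a_i - m_i, d_{i+1} = (87 - m_{i+1}^2)/d_i, a_{i+1} = floor((a_0 + m_{i+1})/d_{i+1}):
  m_1 = 1*9 - 0 = 9, d_1 = (87 - 9^2)/1 = 6/1 = 6, a_1 = floor((9 + 9)/6) = 3.
  m_2 = 6*3 - 9 = 9, d_2 = (87 - 9^2)/6 = 6/6 = 1, a_2 = floor((9 + 9)/1) = 18.
  m_3 = 1*18 - 9 = 9, d_3 = (87 - 9^2)/1 = 6/1 = 6: (m_3, d_3) = (m_1, d_1) = (9, 6), so from here the quotients repeat a_1, a_2; the period length is 2.
So sqrt(87) = [9; (3, 18)] with period length k = 2.
k is even, so the fundamental solution of x^2 - 87y^2 = 1 is (p_{k-1}, q_{k-1}) = (p_1, q_1); compute convergents through index 1.
Convergents (p_i = a_i*p_{i-1} + p_{i-2}, q_i = a_i*q_{i-1} + q_{i-2} with p_{-2}=0, p_{-1}=1, q_{-2}=1, q_{-1}=0):
  i=0: a_0=9, p_0 = 9*1 + 0 = 9, q_0 = 9*0 + 1 = 1.
  i=1: a_1=3, p_1 = 3*9 + 1 = 28, q_1 = 3*1 + 0 = 3.
Check: 28^2 - 87*3^2 = 784 - 783 = 1, so (x, y) = (28, 3) solves the equation, and by the theorem it is the least positive solution.

(x, y) = (28, 3)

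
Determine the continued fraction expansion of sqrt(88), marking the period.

Write x_i = (sqrt(88) + m_i)/d_i with (m_0, d_0) = (0, 1). a_0 = floor(sqrt(88)) = 9, since 9^2 = 81 <= 88 < 100 = 10^2.
Iterate m_{i+1} = d_i*a_i - m_i, d_{i+1} = (88 - m_{i+1}^2)/d_i, a_{i+1} = floor((a_0 + m_{i+1})/d_{i+1}):
  m_1 = 1*9 - 0 = 9, d_1 = (88 - 9^2)/1 = 7/1 = 7, a_1 = floor((9 + 9)/7) = 2.
  m_2 = 7*2 - 9 = 5, d_2 = (88 - 5^2)/7 = 63/7 = 9, a_2 = floor((9 + 5)/9) = 1.
  m_3 = 9*1 - 5 = 4, d_3 = (88 - 4^2)/9 = 72/9 = 8, a_3 = floor((9 + 4)/8) = 1.
  m_4 = 8*1 - 4 = 4, d_4 = (88 - 4^2)/8 = 72/8 = 9, a_4 = floor((9 + 4)/9) = 1.
  m_5 = 9*1 - 4 = 5, d_5 = (88 - 5^2)/9 = 63/9 = 7, a_5 = floor((9 + 5)/7) = 2.
  m_6 = 7*2 - 5 = 9, d_6 = (88 - 9^2)/7 = 7/7 = 1, a_6 = floor((9 + 9)/1) = 18.
  m_7 = 1*18 - 9 = 9, d_7 = (88 - 9^2)/1 = 7/1 = 7: (m_7, d_7) = (m_1, d_1) = (9, 7), so from here the quotients repeat a_1, ..., a_6; the period length is 6.
Hence the expansion of sqrt(88) is a_0 = 9 followed by the repeating block 2, 1, 1, 1, 2, 18 (period 6).

[9; (2, 1, 1, 1, 2, 18)]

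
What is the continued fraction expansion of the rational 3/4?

Run the Euclidean algorithm on 3 and 4; the successive quotients are the partial quotients a_0, a_1, ... (each step inverts the fractional part left over by the previous one):
  3 = 0*4 + 3, so a_0 = 0.
  4 = 1*3 + 1, so a_1 = 1.
  3 = 3*1 + 0, so a_2 = 3.
The remainder reaches 0 after 3 divisions, so the expansion has 3 partial quotients, read off in order.

[0; 1, 3]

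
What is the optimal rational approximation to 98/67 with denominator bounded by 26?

19/13

Expand x = 98/67 as a continued fraction with the Euclidean algorithm:
  98 = 1*67 + 31, so a_0 = 1.
  67 = 2*31 + 5, so a_1 = 2.
  31 = 6*5 + 1, so a_2 = 6.
  5 = 5*1 + 0, so a_3 = 5.
so x = [1; 2, 6, 5].
Convergents (p_i = a_i*p_{i-1} + p_{i-2}, q_i = a_i*q_{i-1} + q_{i-2} with p_{-2}=0, p_{-1}=1, q_{-2}=1, q_{-1}=0), until the denominator exceeds 26:
  i=0: a_0=1, p_0 = 1*1 + 0 = 1, q_0 = 1*0 + 1 = 1.
  i=1: a_1=2, p_1 = 2*1 + 1 = 3, q_1 = 2*1 + 0 = 2.
  i=2: a_2=6, p_2 = 6*3 + 1 = 19, q_2 = 6*2 + 1 = 13.
  i=3: a_3=5, p_3 = 5*19 + 3 = 98, q_3 = 5*13 + 2 = 67.
q_3 = 67 > 26, so the last convergent with denominator <= 26 is p_2/q_2 = 19/13.
The closest fraction with denominator <= 26 is either p_2/q_2 or the intermediate fraction (k*p_2 + p_1)/(k*q_2 + q_1) with the largest k >= 1 whose denominator stays <= 26; these approach x as k grows, and every other convergent or intermediate fraction in range is farther away.
Largest k: floor((26 - q_1)/q_2) = floor((26 - 2)/13) = 1.
That gives (1*19 + 3)/(1*13 + 2) = 22/15.
Compare the errors: |x - 19/13| = |98*13 - 19*67|/(67*13) = 1/871, and |x - 22/15| = |98*15 - 22*67|/(67*15) = 4/1005.
Cross-multiplying, 1*1005 = 1005 < 3484 = 4*871, so 1/871 is smaller: the convergent 19/13 is closer to x than 22/15.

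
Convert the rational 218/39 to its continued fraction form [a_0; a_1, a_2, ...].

[5; 1, 1, 2, 3, 2]

Run the Euclidean algorithm on 218 and 39; the successive quotients are the partial quotients a_0, a_1, ... (each step inverts the fractional part left over by the previous one):
  218 = 5*39 + 23, so a_0 = 5.
  39 = 1*23 + 16, so a_1 = 1.
  23 = 1*16 + 7, so a_2 = 1.
  16 = 2*7 + 2, so a_3 = 2.
  7 = 3*2 + 1, so a_4 = 3.
  2 = 2*1 + 0, so a_5 = 2.
The remainder reaches 0 after 6 divisions, so the expansion has 6 partial quotients, read off in order.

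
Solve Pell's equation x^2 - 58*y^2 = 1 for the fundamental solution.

First expand sqrt(58) as a continued fraction. With x_i = (sqrt(58) + m_i)/d_i and (m_0, d_0) = (0, 1): a_0 = floor(sqrt(58)) = 7, since 7^2 = 49 <= 58 < 64 = 8^2.
Iterate m_{i+1} = d_i*a_i - m_i, d_{i+1} = (58 - m_{i+1}^2)/d_i, a_{i+1} = floor((a_0 + m_{i+1})/d_{i+1}):
  m_1 = 1*7 - 0 = 7, d_1 = (58 - 7^2)/1 = 9/1 = 9, a_1 = floor((7 + 7)/9) = 1.
  m_2 = 9*1 - 7 = 2, d_2 = (58 - 2^2)/9 = 54/9 = 6, a_2 = floor((7 + 2)/6) = 1.
  m_3 = 6*1 - 2 = 4, d_3 = (58 - 4^2)/6 = 42/6 = 7, a_3 = floor((7 + 4)/7) = 1.
  m_4 = 7*1 - 4 = 3, d_4 = (58 - 3^2)/7 = 49/7 = 7, a_4 = floor((7 + 3)/7) = 1.
  m_5 = 7*1 - 3 = 4, d_5 = (58 - 4^2)/7 = 42/7 = 6, a_5 = floor((7 + 4)/6) = 1.
  m_6 = 6*1 - 4 = 2, d_6 = (58 - 2^2)/6 = 54/6 = 9, a_6 = floor((7 + 2)/9) = 1.
  m_7 = 9*1 - 2 = 7, d_7 = (58 - 7^2)/9 = 9/9 = 1, a_7 = floor((7 + 7)/1) = 14.
  m_8 = 1*14 - 7 = 7, d_8 = (58 - 7^2)/1 = 9/1 = 9: (m_8, d_8) = (m_1, d_1) = (7, 9), so from here the quotients repeat a_1, ..., a_7; the period length is 7.
So sqrt(58) = [7; (1, 1, 1, 1, 1, 1, 14)] with period length k = 7.
k is odd, so (p_{k-1}, q_{k-1}) only solves x^2 - 58y^2 = -1 and the fundamental solution of x^2 - 58y^2 = 1 is (p_{2k-1}, q_{2k-1}) = (p_13, q_13); compute convergents through index 13, running through the period twice.
Convergents (p_i = a_i*p_{i-1} + p_{i-2}, q_i = a_i*q_{i-1} + q_{i-2} with p_{-2}=0, p_{-1}=1, q_{-2}=1, q_{-1}=0):
  i=0: a_0=7, p_0 = 7*1 + 0 = 7, q_0 = 7*0 + 1 = 1.
  i=1: a_1=1, p_1 = 1*7 + 1 = 8, q_1 = 1*1 + 0 = 1.
  i=2: a_2=1, p_2 = 1*8 + 7 = 15, q_2 = 1*1 + 1 = 2.
  i=3: a_3=1, p_3 = 1*15 + 8 = 23, q_3 = 1*2 + 1 = 3.
  i=4: a_4=1, p_4 = 1*23 + 15 = 38, q_4 = 1*3 + 2 = 5.
  i=5: a_5=1, p_5 = 1*38 + 23 = 61, q_5 = 1*5 + 3 = 8.
  i=6: a_6=1, p_6 = 1*61 + 38 = 99, q_6 = 1*8 + 5 = 13.
  i=7: a_7=14, p_7 = 14*99 + 61 = 1447, q_7 = 14*13 + 8 = 190.
  i=8: a_8=1, p_8 = 1*1447 + 99 = 1546, q_8 = 1*190 + 13 = 203.
  i=9: a_9=1, p_9 = 1*1546 + 1447 = 2993, q_9 = 1*203 + 190 = 393.
  i=10: a_10=1, p_10 = 1*2993 + 1546 = 4539, q_10 = 1*393 + 203 = 596.
  i=11: a_11=1, p_11 = 1*4539 + 2993 = 7532, q_11 = 1*596 + 393 = 989.
  i=12: a_12=1, p_12 = 1*7532 + 4539 = 12071, q_12 = 1*989 + 596 = 1585.
  i=13: a_13=1, p_13 = 1*12071 + 7532 = 19603, q_13 = 1*1585 + 989 = 2574.
Indeed p_6^2 - 58*q_6^2 = 9801 - 9802 = -1, not +1.
Check: 19603^2 - 58*2574^2 = 384277609 - 384277608 = 1, so (x, y) = (19603, 2574) solves the equation, and by the theorem it is the least positive solution.

(x, y) = (19603, 2574)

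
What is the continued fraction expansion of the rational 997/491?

[2; 32, 1, 2, 1, 3]

Run the Euclidean algorithm on 997 and 491; the successive quotients are the partial quotients a_0, a_1, ... (each step inverts the fractional part left over by the previous one):
  997 = 2*491 + 15, so a_0 = 2.
  491 = 32*15 + 11, so a_1 = 32.
  15 = 1*11 + 4, so a_2 = 1.
  11 = 2*4 + 3, so a_3 = 2.
  4 = 1*3 + 1, so a_4 = 1.
  3 = 3*1 + 0, so a_5 = 3.
The remainder reaches 0 after 6 divisions, so the expansion has 6 partial quotients, read off in order.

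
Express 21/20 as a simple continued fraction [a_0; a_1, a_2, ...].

[1; 20]

Run the Euclidean algorithm on 21 and 20; the successive quotients are the partial quotients a_0, a_1, ... (each step inverts the fractional part left over by the previous one):
  21 = 1*20 + 1, so a_0 = 1.
  20 = 20*1 + 0, so a_1 = 20.
The remainder reaches 0 after 2 divisions, so the expansion has 2 partial quotients, read off in order.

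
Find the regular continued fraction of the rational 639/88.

Run the Euclidean algorithm on 639 and 88; the successive quotients are the partial quotients a_0, a_1, ... (each step inverts the fractional part left over by the previous one):
  639 = 7*88 + 23, so a_0 = 7.
  88 = 3*23 + 19, so a_1 = 3.
  23 = 1*19 + 4, so a_2 = 1.
  19 = 4*4 + 3, so a_3 = 4.
  4 = 1*3 + 1, so a_4 = 1.
  3 = 3*1 + 0, so a_5 = 3.
The remainder reaches 0 after 6 divisions, so the expansion has 6 partial quotients, read off in order.

[7; 3, 1, 4, 1, 3]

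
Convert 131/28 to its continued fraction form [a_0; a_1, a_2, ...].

Run the Euclidean algorithm on 131 and 28; the successive quotients are the partial quotients a_0, a_1, ... (each step inverts the fractional part left over by the previous one):
  131 = 4*28 + 19, so a_0 = 4.
  28 = 1*19 + 9, so a_1 = 1.
  19 = 2*9 + 1, so a_2 = 2.
  9 = 9*1 + 0, so a_3 = 9.
The remainder reaches 0 after 4 divisions, so the expansion has 4 partial quotients, read off in order.

[4; 1, 2, 9]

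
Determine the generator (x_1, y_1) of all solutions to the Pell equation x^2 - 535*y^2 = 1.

First expand sqrt(535) as a continued fraction. With x_i = (sqrt(535) + m_i)/d_i and (m_0, d_0) = (0, 1): a_0 = floor(sqrt(535)) = 23, since 23^2 = 529 <= 535 < 576 = 24^2.
Iterate m_{i+1} = d_i*a_i - m_i, d_{i+1} = (535 - m_{i+1}^2)/d_i, a_{i+1} = floor((a_0 + m_{i+1})/d_{i+1}):
  m_1 = 1*23 - 0 = 23, d_1 = (535 - 23^2)/1 = 6/1 = 6, a_1 = floor((23 + 23)/6) = 7.
  m_2 = 6*7 - 23 = 19, d_2 = (535 - 19^2)/6 = 174/6 = 29, a_2 = floor((23 + 19)/29) = 1.
  m_3 = 29*1 - 19 = 10, d_3 = (535 - 10^2)/29 = 435/29 = 15, a_3 = floor((23 + 10)/15) = 2.
  m_4 = 15*2 - 10 = 20, d_4 = (535 - 20^2)/15 = 135/15 = 9, a_4 = floor((23 + 20)/9) = 4.
  m_5 = 9*4 - 20 = 16, d_5 = (535 - 16^2)/9 = 279/9 = 31, a_5 = floor((23 + 16)/31) = 1.
  m_6 = 31*1 - 16 = 15, d_6 = (535 - 15^2)/31 = 310/31 = 10, a_6 = floor((23 + 15)/10) = 3.
  m_7 = 10*3 - 15 = 15, d_7 = (535 - 15^2)/10 = 310/10 = 31, a_7 = floor((23 + 15)/31) = 1.
  m_8 = 31*1 - 15 = 16, d_8 = (535 - 16^2)/31 = 279/31 = 9, a_8 = floor((23 + 16)/9) = 4.
  m_9 = 9*4 - 16 = 20, d_9 = (535 - 20^2)/9 = 135/9 = 15, a_9 = floor((23 + 20)/15) = 2.
  m_10 = 15*2 - 20 = 10, d_10 = (535 - 10^2)/15 = 435/15 = 29, a_10 = floor((23 + 10)/29) = 1.
  m_11 = 29*1 - 10 = 19, d_11 = (535 - 19^2)/29 = 174/29 = 6, a_11 = floor((23 + 19)/6) = 7.
  m_12 = 6*7 - 19 = 23, d_12 = (535 - 23^2)/6 = 6/6 = 1, a_12 = floor((23 + 23)/1) = 46.
  m_13 = 1*46 - 23 = 23, d_13 = (535 - 23^2)/1 = 6/1 = 6: (m_13, d_13) = (m_1, d_1) = (23, 6), so from here the quotients repeat a_1, ..., a_12; the period length is 12.
So sqrt(535) = [23; (7, 1, 2, 4, 1, 3, 1, 4, 2, 1, 7, 46)] with period length k = 12.
k is even, so the fundamental solution of x^2 - 535y^2 = 1 is (p_{k-1}, q_{k-1}) = (p_11, q_11); compute convergents through index 11.
Convergents (p_i = a_i*p_{i-1} + p_{i-2}, q_i = a_i*q_{i-1} + q_{i-2} with p_{-2}=0, p_{-1}=1, q_{-2}=1, q_{-1}=0):
  i=0: a_0=23, p_0 = 23*1 + 0 = 23, q_0 = 23*0 + 1 = 1.
  i=1: a_1=7, p_1 = 7*23 + 1 = 162, q_1 = 7*1 + 0 = 7.
  i=2: a_2=1, p_2 = 1*162 + 23 = 185, q_2 = 1*7 + 1 = 8.
  i=3: a_3=2, p_3 = 2*185 + 162 = 532, q_3 = 2*8 + 7 = 23.
  i=4: a_4=4, p_4 = 4*532 + 185 = 2313, q_4 = 4*23 + 8 = 100.
  i=5: a_5=1, p_5 = 1*2313 + 532 = 2845, q_5 = 1*100 + 23 = 123.
  i=6: a_6=3, p_6 = 3*2845 + 2313 = 10848, q_6 = 3*123 + 100 = 469.
  i=7: a_7=1, p_7 = 1*10848 + 2845 = 13693, q_7 = 1*469 + 123 = 592.
  i=8: a_8=4, p_8 = 4*13693 + 10848 = 65620, q_8 = 4*592 + 469 = 2837.
  i=9: a_9=2, p_9 = 2*65620 + 13693 = 144933, q_9 = 2*2837 + 592 = 6266.
  i=10: a_10=1, p_10 = 1*144933 + 65620 = 210553, q_10 = 1*6266 + 2837 = 9103.
  i=11: a_11=7, p_11 = 7*210553 + 144933 = 1618804, q_11 = 7*9103 + 6266 = 69987.
Check: 1618804^2 - 535*69987^2 = 2620526390416 - 2620526390415 = 1, so (x, y) = (1618804, 69987) solves the equation, and by the theorem it is the least positive solution.

(x, y) = (1618804, 69987)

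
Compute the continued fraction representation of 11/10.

[1; 10]

Run the Euclidean algorithm on 11 and 10; the successive quotients are the partial quotients a_0, a_1, ... (each step inverts the fractional part left over by the previous one):
  11 = 1*10 + 1, so a_0 = 1.
  10 = 10*1 + 0, so a_1 = 10.
The remainder reaches 0 after 2 divisions, so the expansion has 2 partial quotients, read off in order.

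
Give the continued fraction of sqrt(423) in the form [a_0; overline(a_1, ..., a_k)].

[20; overline(1, 1, 3, 4, 3, 1, 1, 40)]

Write x_i = (sqrt(423) + m_i)/d_i with (m_0, d_0) = (0, 1). a_0 = floor(sqrt(423)) = 20, since 20^2 = 400 <= 423 < 441 = 21^2.
Iterate m_{i+1} = d_i*a_i - m_i, d_{i+1} = (423 - m_{i+1}^2)/d_i, a_{i+1} = floor((a_0 + m_{i+1})/d_{i+1}):
  m_1 = 1*20 - 0 = 20, d_1 = (423 - 20^2)/1 = 23/1 = 23, a_1 = floor((20 + 20)/23) = 1.
  m_2 = 23*1 - 20 = 3, d_2 = (423 - 3^2)/23 = 414/23 = 18, a_2 = floor((20 + 3)/18) = 1.
  m_3 = 18*1 - 3 = 15, d_3 = (423 - 15^2)/18 = 198/18 = 11, a_3 = floor((20 + 15)/11) = 3.
  m_4 = 11*3 - 15 = 18, d_4 = (423 - 18^2)/11 = 99/11 = 9, a_4 = floor((20 + 18)/9) = 4.
  m_5 = 9*4 - 18 = 18, d_5 = (423 - 18^2)/9 = 99/9 = 11, a_5 = floor((20 + 18)/11) = 3.
  m_6 = 11*3 - 18 = 15, d_6 = (423 - 15^2)/11 = 198/11 = 18, a_6 = floor((20 + 15)/18) = 1.
  m_7 = 18*1 - 15 = 3, d_7 = (423 - 3^2)/18 = 414/18 = 23, a_7 = floor((20 + 3)/23) = 1.
  m_8 = 23*1 - 3 = 20, d_8 = (423 - 20^2)/23 = 23/23 = 1, a_8 = floor((20 + 20)/1) = 40.
  m_9 = 1*40 - 20 = 20, d_9 = (423 - 20^2)/1 = 23/1 = 23: (m_9, d_9) = (m_1, d_1) = (20, 23), so from here the quotients repeat a_1, ..., a_8; the period length is 8.
Hence the expansion of sqrt(423) is a_0 = 20 followed by the repeating block 1, 1, 3, 4, 3, 1, 1, 40 (period 8).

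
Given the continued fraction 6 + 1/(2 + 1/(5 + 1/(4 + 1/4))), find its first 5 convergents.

Using the convergent recurrence p_i = a_i*p_{i-1} + p_{i-2}, q_i = a_i*q_{i-1} + q_{i-2} with p_{-2}=0, p_{-1}=1, q_{-2}=1, q_{-1}=0:
  i=0: a_0=6, p_0 = 6*1 + 0 = 6, q_0 = 6*0 + 1 = 1.
  i=1: a_1=2, p_1 = 2*6 + 1 = 13, q_1 = 2*1 + 0 = 2.
  i=2: a_2=5, p_2 = 5*13 + 6 = 71, q_2 = 5*2 + 1 = 11.
  i=3: a_3=4, p_3 = 4*71 + 13 = 297, q_3 = 4*11 + 2 = 46.
  i=4: a_4=4, p_4 = 4*297 + 71 = 1259, q_4 = 4*46 + 11 = 195.

6/1, 13/2, 71/11, 297/46, 1259/195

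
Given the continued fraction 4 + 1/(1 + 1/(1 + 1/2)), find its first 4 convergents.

Using the convergent recurrence p_i = a_i*p_{i-1} + p_{i-2}, q_i = a_i*q_{i-1} + q_{i-2} with p_{-2}=0, p_{-1}=1, q_{-2}=1, q_{-1}=0:
  i=0: a_0=4, p_0 = 4*1 + 0 = 4, q_0 = 4*0 + 1 = 1.
  i=1: a_1=1, p_1 = 1*4 + 1 = 5, q_1 = 1*1 + 0 = 1.
  i=2: a_2=1, p_2 = 1*5 + 4 = 9, q_2 = 1*1 + 1 = 2.
  i=3: a_3=2, p_3 = 2*9 + 5 = 23, q_3 = 2*2 + 1 = 5.

4/1, 5/1, 9/2, 23/5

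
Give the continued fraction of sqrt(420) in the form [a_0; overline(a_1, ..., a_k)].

[20; overline(2, 40)]

Write x_i = (sqrt(420) + m_i)/d_i with (m_0, d_0) = (0, 1). a_0 = floor(sqrt(420)) = 20, since 20^2 = 400 <= 420 < 441 = 21^2.
Iterate m_{i+1} = d_i*a_i - m_i, d_{i+1} = (420 - m_{i+1}^2)/d_i, a_{i+1} = floor((a_0 + m_{i+1})/d_{i+1}):
  m_1 = 1*20 - 0 = 20, d_1 = (420 - 20^2)/1 = 20/1 = 20, a_1 = floor((20 + 20)/20) = 2.
  m_2 = 20*2 - 20 = 20, d_2 = (420 - 20^2)/20 = 20/20 = 1, a_2 = floor((20 + 20)/1) = 40.
  m_3 = 1*40 - 20 = 20, d_3 = (420 - 20^2)/1 = 20/1 = 20: (m_3, d_3) = (m_1, d_1) = (20, 20), so from here the quotients repeat a_1, a_2; the period length is 2.
Hence the expansion of sqrt(420) is a_0 = 20 followed by the repeating block 2, 40 (period 2).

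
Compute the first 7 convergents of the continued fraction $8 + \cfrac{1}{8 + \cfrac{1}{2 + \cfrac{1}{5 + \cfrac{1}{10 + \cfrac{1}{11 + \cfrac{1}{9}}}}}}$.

8/1, 65/8, 138/17, 755/93, 7688/947, 85323/10510, 775595/95537

Using the convergent recurrence p_i = a_i*p_{i-1} + p_{i-2}, q_i = a_i*q_{i-1} + q_{i-2} with p_{-2}=0, p_{-1}=1, q_{-2}=1, q_{-1}=0:
  i=0: a_0=8, p_0 = 8*1 + 0 = 8, q_0 = 8*0 + 1 = 1.
  i=1: a_1=8, p_1 = 8*8 + 1 = 65, q_1 = 8*1 + 0 = 8.
  i=2: a_2=2, p_2 = 2*65 + 8 = 138, q_2 = 2*8 + 1 = 17.
  i=3: a_3=5, p_3 = 5*138 + 65 = 755, q_3 = 5*17 + 8 = 93.
  i=4: a_4=10, p_4 = 10*755 + 138 = 7688, q_4 = 10*93 + 17 = 947.
  i=5: a_5=11, p_5 = 11*7688 + 755 = 85323, q_5 = 11*947 + 93 = 10510.
  i=6: a_6=9, p_6 = 9*85323 + 7688 = 775595, q_6 = 9*10510 + 947 = 95537.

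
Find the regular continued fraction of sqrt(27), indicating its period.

Write x_i = (sqrt(27) + m_i)/d_i with (m_0, d_0) = (0, 1). a_0 = floor(sqrt(27)) = 5, since 5^2 = 25 <= 27 < 36 = 6^2.
Iterate m_{i+1} = d_i*a_i - m_i, d_{i+1} = (27 - m_{i+1}^2)/d_i, a_{i+1} = floor((a_0 + m_{i+1})/d_{i+1}):
  m_1 = 1*5 - 0 = 5, d_1 = (27 - 5^2)/1 = 2/1 = 2, a_1 = floor((5 + 5)/2) = 5.
  m_2 = 2*5 - 5 = 5, d_2 = (27 - 5^2)/2 = 2/2 = 1, a_2 = floor((5 + 5)/1) = 10.
  m_3 = 1*10 - 5 = 5, d_3 = (27 - 5^2)/1 = 2/1 = 2: (m_3, d_3) = (m_1, d_1) = (5, 2), so from here the quotients repeat a_1, a_2; the period length is 2.
Hence the expansion of sqrt(27) is a_0 = 5 followed by the repeating block 5, 10 (period 2).

[5; (5, 10)]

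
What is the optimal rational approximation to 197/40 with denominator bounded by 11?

54/11

Expand x = 197/40 as a continued fraction with the Euclidean algorithm:
  197 = 4*40 + 37, so a_0 = 4.
  40 = 1*37 + 3, so a_1 = 1.
  37 = 12*3 + 1, so a_2 = 12.
  3 = 3*1 + 0, so a_3 = 3.
so x = [4; 1, 12, 3].
Convergents (p_i = a_i*p_{i-1} + p_{i-2}, q_i = a_i*q_{i-1} + q_{i-2} with p_{-2}=0, p_{-1}=1, q_{-2}=1, q_{-1}=0), until the denominator exceeds 11:
  i=0: a_0=4, p_0 = 4*1 + 0 = 4, q_0 = 4*0 + 1 = 1.
  i=1: a_1=1, p_1 = 1*4 + 1 = 5, q_1 = 1*1 + 0 = 1.
  i=2: a_2=12, p_2 = 12*5 + 4 = 64, q_2 = 12*1 + 1 = 13.
q_2 = 13 > 11, so the last convergent with denominator <= 11 is p_1/q_1 = 5/1.
The closest fraction with denominator <= 11 is either p_1/q_1 or the intermediate fraction (k*p_1 + p_0)/(k*q_1 + q_0) with the largest k >= 1 whose denominator stays <= 11; these approach x as k grows, and every other convergent or intermediate fraction in range is farther away.
Largest k: floor((11 - q_0)/q_1) = floor((11 - 1)/1) = 10.
That gives (10*5 + 4)/(10*1 + 1) = 54/11.
Compare the errors: |x - 5/1| = |197*1 - 5*40|/(40*1) = 3/40, and |x - 54/11| = |197*11 - 54*40|/(40*11) = 7/440.
Cross-multiplying, 7*40 = 280 < 1320 = 3*440, so 7/440 is smaller: the intermediate fraction 54/11 is closer to x than 5/1.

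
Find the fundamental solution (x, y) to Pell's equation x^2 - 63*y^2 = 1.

(x, y) = (8, 1)

First expand sqrt(63) as a continued fraction. With x_i = (sqrt(63) + m_i)/d_i and (m_0, d_0) = (0, 1): a_0 = floor(sqrt(63)) = 7, since 7^2 = 49 <= 63 < 64 = 8^2.
Iterate m_{i+1} = d_i*a_i - m_i, d_{i+1} = (63 - m_{i+1}^2)/d_i, a_{i+1} = floor((a_0 + m_{i+1})/d_{i+1}):
  m_1 = 1*7 - 0 = 7, d_1 = (63 - 7^2)/1 = 14/1 = 14, a_1 = floor((7 + 7)/14) = 1.
  m_2 = 14*1 - 7 = 7, d_2 = (63 - 7^2)/14 = 14/14 = 1, a_2 = floor((7 + 7)/1) = 14.
  m_3 = 1*14 - 7 = 7, d_3 = (63 - 7^2)/1 = 14/1 = 14: (m_3, d_3) = (m_1, d_1) = (7, 14), so from here the quotients repeat a_1, a_2; the period length is 2.
So sqrt(63) = [7; (1, 14)] with period length k = 2.
k is even, so the fundamental solution of x^2 - 63y^2 = 1 is (p_{k-1}, q_{k-1}) = (p_1, q_1); compute convergents through index 1.
Convergents (p_i = a_i*p_{i-1} + p_{i-2}, q_i = a_i*q_{i-1} + q_{i-2} with p_{-2}=0, p_{-1}=1, q_{-2}=1, q_{-1}=0):
  i=0: a_0=7, p_0 = 7*1 + 0 = 7, q_0 = 7*0 + 1 = 1.
  i=1: a_1=1, p_1 = 1*7 + 1 = 8, q_1 = 1*1 + 0 = 1.
Check: 8^2 - 63*1^2 = 64 - 63 = 1, so (x, y) = (8, 1) solves the equation, and by the theorem it is the least positive solution.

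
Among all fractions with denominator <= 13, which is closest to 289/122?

26/11

Expand x = 289/122 as a continued fraction with the Euclidean algorithm:
  289 = 2*122 + 45, so a_0 = 2.
  122 = 2*45 + 32, so a_1 = 2.
  45 = 1*32 + 13, so a_2 = 1.
  32 = 2*13 + 6, so a_3 = 2.
  13 = 2*6 + 1, so a_4 = 2.
  6 = 6*1 + 0, so a_5 = 6.
so x = [2; 2, 1, 2, 2, 6].
Convergents (p_i = a_i*p_{i-1} + p_{i-2}, q_i = a_i*q_{i-1} + q_{i-2} with p_{-2}=0, p_{-1}=1, q_{-2}=1, q_{-1}=0), until the denominator exceeds 13:
  i=0: a_0=2, p_0 = 2*1 + 0 = 2, q_0 = 2*0 + 1 = 1.
  i=1: a_1=2, p_1 = 2*2 + 1 = 5, q_1 = 2*1 + 0 = 2.
  i=2: a_2=1, p_2 = 1*5 + 2 = 7, q_2 = 1*2 + 1 = 3.
  i=3: a_3=2, p_3 = 2*7 + 5 = 19, q_3 = 2*3 + 2 = 8.
  i=4: a_4=2, p_4 = 2*19 + 7 = 45, q_4 = 2*8 + 3 = 19.
q_4 = 19 > 13, so the last convergent with denominator <= 13 is p_3/q_3 = 19/8.
The closest fraction with denominator <= 13 is either p_3/q_3 or the intermediate fraction (k*p_3 + p_2)/(k*q_3 + q_2) with the largest k >= 1 whose denominator stays <= 13; these approach x as k grows, and every other convergent or intermediate fraction in range is farther away.
Largest k: floor((13 - q_2)/q_3) = floor((13 - 3)/8) = 1.
That gives (1*19 + 7)/(1*8 + 3) = 26/11.
Compare the errors: |x - 19/8| = |289*8 - 19*122|/(122*8) = 6/976, and |x - 26/11| = |289*11 - 26*122|/(122*11) = 7/1342.
Cross-multiplying, 7*976 = 6832 < 8052 = 6*1342, so 7/1342 is smaller: the intermediate fraction 26/11 is closer to x than 19/8.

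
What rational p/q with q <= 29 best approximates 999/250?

4/1

Expand x = 999/250 as a continued fraction with the Euclidean algorithm:
  999 = 3*250 + 249, so a_0 = 3.
  250 = 1*249 + 1, so a_1 = 1.
  249 = 249*1 + 0, so a_2 = 249.
so x = [3; 1, 249].
Convergents (p_i = a_i*p_{i-1} + p_{i-2}, q_i = a_i*q_{i-1} + q_{i-2} with p_{-2}=0, p_{-1}=1, q_{-2}=1, q_{-1}=0), until the denominator exceeds 29:
  i=0: a_0=3, p_0 = 3*1 + 0 = 3, q_0 = 3*0 + 1 = 1.
  i=1: a_1=1, p_1 = 1*3 + 1 = 4, q_1 = 1*1 + 0 = 1.
  i=2: a_2=249, p_2 = 249*4 + 3 = 999, q_2 = 249*1 + 1 = 250.
q_2 = 250 > 29, so the last convergent with denominator <= 29 is p_1/q_1 = 4/1.
The closest fraction with denominator <= 29 is either p_1/q_1 or the intermediate fraction (k*p_1 + p_0)/(k*q_1 + q_0) with the largest k >= 1 whose denominator stays <= 29; these approach x as k grows, and every other convergent or intermediate fraction in range is farther away.
Largest k: floor((29 - q_0)/q_1) = floor((29 - 1)/1) = 28.
That gives (28*4 + 3)/(28*1 + 1) = 115/29.
Compare the errors: |x - 4/1| = |999*1 - 4*250|/(250*1) = 1/250, and |x - 115/29| = |999*29 - 115*250|/(250*29) = 221/7250.
Cross-multiplying, 1*7250 = 7250 < 55250 = 221*250, so 1/250 is smaller: the convergent 4/1 is closer to x than 115/29.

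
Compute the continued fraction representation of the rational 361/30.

[12; 30]

Run the Euclidean algorithm on 361 and 30; the successive quotients are the partial quotients a_0, a_1, ... (each step inverts the fractional part left over by the previous one):
  361 = 12*30 + 1, so a_0 = 12.
  30 = 30*1 + 0, so a_1 = 30.
The remainder reaches 0 after 2 divisions, so the expansion has 2 partial quotients, read off in order.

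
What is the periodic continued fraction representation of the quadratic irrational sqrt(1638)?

Write x_i = (sqrt(1638) + m_i)/d_i with (m_0, d_0) = (0, 1). a_0 = floor(sqrt(1638)) = 40, since 40^2 = 1600 <= 1638 < 1681 = 41^2.
Iterate m_{i+1} = d_i*a_i - m_i, d_{i+1} = (1638 - m_{i+1}^2)/d_i, a_{i+1} = floor((a_0 + m_{i+1})/d_{i+1}):
  m_1 = 1*40 - 0 = 40, d_1 = (1638 - 40^2)/1 = 38/1 = 38, a_1 = floor((40 + 40)/38) = 2.
  m_2 = 38*2 - 40 = 36, d_2 = (1638 - 36^2)/38 = 342/38 = 9, a_2 = floor((40 + 36)/9) = 8.
  m_3 = 9*8 - 36 = 36, d_3 = (1638 - 36^2)/9 = 342/9 = 38, a_3 = floor((40 + 36)/38) = 2.
  m_4 = 38*2 - 36 = 40, d_4 = (1638 - 40^2)/38 = 38/38 = 1, a_4 = floor((40 + 40)/1) = 80.
  m_5 = 1*80 - 40 = 40, d_5 = (1638 - 40^2)/1 = 38/1 = 38: (m_5, d_5) = (m_1, d_1) = (40, 38), so from here the quotients repeat a_1, ..., a_4; the period length is 4.
Hence the expansion of sqrt(1638) is a_0 = 40 followed by the repeating block 2, 8, 2, 80 (period 4).

[40; (2, 8, 2, 80)]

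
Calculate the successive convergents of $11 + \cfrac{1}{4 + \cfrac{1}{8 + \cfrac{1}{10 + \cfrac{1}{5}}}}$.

11/1, 45/4, 371/33, 3755/334, 19146/1703

Using the convergent recurrence p_i = a_i*p_{i-1} + p_{i-2}, q_i = a_i*q_{i-1} + q_{i-2} with p_{-2}=0, p_{-1}=1, q_{-2}=1, q_{-1}=0:
  i=0: a_0=11, p_0 = 11*1 + 0 = 11, q_0 = 11*0 + 1 = 1.
  i=1: a_1=4, p_1 = 4*11 + 1 = 45, q_1 = 4*1 + 0 = 4.
  i=2: a_2=8, p_2 = 8*45 + 11 = 371, q_2 = 8*4 + 1 = 33.
  i=3: a_3=10, p_3 = 10*371 + 45 = 3755, q_3 = 10*33 + 4 = 334.
  i=4: a_4=5, p_4 = 5*3755 + 371 = 19146, q_4 = 5*334 + 33 = 1703.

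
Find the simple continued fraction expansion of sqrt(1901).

[43; (1, 1, 1, 1, 86)]

Write x_i = (sqrt(1901) + m_i)/d_i with (m_0, d_0) = (0, 1). a_0 = floor(sqrt(1901)) = 43, since 43^2 = 1849 <= 1901 < 1936 = 44^2.
Iterate m_{i+1} = d_i*a_i - m_i, d_{i+1} = (1901 - m_{i+1}^2)/d_i, a_{i+1} = floor((a_0 + m_{i+1})/d_{i+1}):
  m_1 = 1*43 - 0 = 43, d_1 = (1901 - 43^2)/1 = 52/1 = 52, a_1 = floor((43 + 43)/52) = 1.
  m_2 = 52*1 - 43 = 9, d_2 = (1901 - 9^2)/52 = 1820/52 = 35, a_2 = floor((43 + 9)/35) = 1.
  m_3 = 35*1 - 9 = 26, d_3 = (1901 - 26^2)/35 = 1225/35 = 35, a_3 = floor((43 + 26)/35) = 1.
  m_4 = 35*1 - 26 = 9, d_4 = (1901 - 9^2)/35 = 1820/35 = 52, a_4 = floor((43 + 9)/52) = 1.
  m_5 = 52*1 - 9 = 43, d_5 = (1901 - 43^2)/52 = 52/52 = 1, a_5 = floor((43 + 43)/1) = 86.
  m_6 = 1*86 - 43 = 43, d_6 = (1901 - 43^2)/1 = 52/1 = 52: (m_6, d_6) = (m_1, d_1) = (43, 52), so from here the quotients repeat a_1, ..., a_5; the period length is 5.
Hence the expansion of sqrt(1901) is a_0 = 43 followed by the repeating block 1, 1, 1, 1, 86 (period 5).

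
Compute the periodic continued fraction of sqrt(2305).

Write x_i = (sqrt(2305) + m_i)/d_i with (m_0, d_0) = (0, 1). a_0 = floor(sqrt(2305)) = 48, since 48^2 = 2304 <= 2305 < 2401 = 49^2.
Iterate m_{i+1} = d_i*a_i - m_i, d_{i+1} = (2305 - m_{i+1}^2)/d_i, a_{i+1} = floor((a_0 + m_{i+1})/d_{i+1}):
  m_1 = 1*48 - 0 = 48, d_1 = (2305 - 48^2)/1 = 1/1 = 1, a_1 = floor((48 + 48)/1) = 96.
  m_2 = 1*96 - 48 = 48, d_2 = (2305 - 48^2)/1 = 1/1 = 1: (m_2, d_2) = (m_1, d_1) = (48, 1), so from here the quotient a_1 repeats; the period length is 1.
Hence the expansion of sqrt(2305) is a_0 = 48 followed by the repeating block 96 (period 1).

[48; (96)]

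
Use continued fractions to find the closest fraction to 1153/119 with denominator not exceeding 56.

436/45

Expand x = 1153/119 as a continued fraction with the Euclidean algorithm:
  1153 = 9*119 + 82, so a_0 = 9.
  119 = 1*82 + 37, so a_1 = 1.
  82 = 2*37 + 8, so a_2 = 2.
  37 = 4*8 + 5, so a_3 = 4.
  8 = 1*5 + 3, so a_4 = 1.
  5 = 1*3 + 2, so a_5 = 1.
  3 = 1*2 + 1, so a_6 = 1.
  2 = 2*1 + 0, so a_7 = 2.
so x = [9; 1, 2, 4, 1, 1, 1, 2].
Convergents (p_i = a_i*p_{i-1} + p_{i-2}, q_i = a_i*q_{i-1} + q_{i-2} with p_{-2}=0, p_{-1}=1, q_{-2}=1, q_{-1}=0), until the denominator exceeds 56:
  i=0: a_0=9, p_0 = 9*1 + 0 = 9, q_0 = 9*0 + 1 = 1.
  i=1: a_1=1, p_1 = 1*9 + 1 = 10, q_1 = 1*1 + 0 = 1.
  i=2: a_2=2, p_2 = 2*10 + 9 = 29, q_2 = 2*1 + 1 = 3.
  i=3: a_3=4, p_3 = 4*29 + 10 = 126, q_3 = 4*3 + 1 = 13.
  i=4: a_4=1, p_4 = 1*126 + 29 = 155, q_4 = 1*13 + 3 = 16.
  i=5: a_5=1, p_5 = 1*155 + 126 = 281, q_5 = 1*16 + 13 = 29.
  i=6: a_6=1, p_6 = 1*281 + 155 = 436, q_6 = 1*29 + 16 = 45.
  i=7: a_7=2, p_7 = 2*436 + 281 = 1153, q_7 = 2*45 + 29 = 119.
q_7 = 119 > 56, so the last convergent with denominator <= 56 is p_6/q_6 = 436/45.
The closest fraction with denominator <= 56 is either p_6/q_6 or the intermediate fraction (k*p_6 + p_5)/(k*q_6 + q_5) with the largest k >= 1 whose denominator stays <= 56; these approach x as k grows, and every other convergent or intermediate fraction in range is farther away.
Largest k: floor((56 - q_5)/q_6) = floor((56 - 29)/45) = 0.
Since k = 0, no intermediate fraction beyond p_6/q_6 has denominator <= 56, so the convergent 436/45 is the closest (its error is |1153*45 - 436*119|/(119*45) = 1/5355).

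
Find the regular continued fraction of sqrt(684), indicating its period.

Write x_i = (sqrt(684) + m_i)/d_i with (m_0, d_0) = (0, 1). a_0 = floor(sqrt(684)) = 26, since 26^2 = 676 <= 684 < 729 = 27^2.
Iterate m_{i+1} = d_i*a_i - m_i, d_{i+1} = (684 - m_{i+1}^2)/d_i, a_{i+1} = floor((a_0 + m_{i+1})/d_{i+1}):
  m_1 = 1*26 - 0 = 26, d_1 = (684 - 26^2)/1 = 8/1 = 8, a_1 = floor((26 + 26)/8) = 6.
  m_2 = 8*6 - 26 = 22, d_2 = (684 - 22^2)/8 = 200/8 = 25, a_2 = floor((26 + 22)/25) = 1.
  m_3 = 25*1 - 22 = 3, d_3 = (684 - 3^2)/25 = 675/25 = 27, a_3 = floor((26 + 3)/27) = 1.
  m_4 = 27*1 - 3 = 24, d_4 = (684 - 24^2)/27 = 108/27 = 4, a_4 = floor((26 + 24)/4) = 12.
  m_5 = 4*12 - 24 = 24, d_5 = (684 - 24^2)/4 = 108/4 = 27, a_5 = floor((26 + 24)/27) = 1.
  m_6 = 27*1 - 24 = 3, d_6 = (684 - 3^2)/27 = 675/27 = 25, a_6 = floor((26 + 3)/25) = 1.
  m_7 = 25*1 - 3 = 22, d_7 = (684 - 22^2)/25 = 200/25 = 8, a_7 = floor((26 + 22)/8) = 6.
  m_8 = 8*6 - 22 = 26, d_8 = (684 - 26^2)/8 = 8/8 = 1, a_8 = floor((26 + 26)/1) = 52.
  m_9 = 1*52 - 26 = 26, d_9 = (684 - 26^2)/1 = 8/1 = 8: (m_9, d_9) = (m_1, d_1) = (26, 8), so from here the quotients repeat a_1, ..., a_8; the period length is 8.
Hence the expansion of sqrt(684) is a_0 = 26 followed by the repeating block 6, 1, 1, 12, 1, 1, 6, 52 (period 8).

[26; (6, 1, 1, 12, 1, 1, 6, 52)]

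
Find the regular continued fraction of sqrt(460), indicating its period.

[21; (2, 4, 3, 1, 2, 10, 2, 1, 3, 4, 2, 42)]

Write x_i = (sqrt(460) + m_i)/d_i with (m_0, d_0) = (0, 1). a_0 = floor(sqrt(460)) = 21, since 21^2 = 441 <= 460 < 484 = 22^2.
Iterate m_{i+1} = d_i*a_i - m_i, d_{i+1} = (460 - m_{i+1}^2)/d_i, a_{i+1} = floor((a_0 + m_{i+1})/d_{i+1}):
  m_1 = 1*21 - 0 = 21, d_1 = (460 - 21^2)/1 = 19/1 = 19, a_1 = floor((21 + 21)/19) = 2.
  m_2 = 19*2 - 21 = 17, d_2 = (460 - 17^2)/19 = 171/19 = 9, a_2 = floor((21 + 17)/9) = 4.
  m_3 = 9*4 - 17 = 19, d_3 = (460 - 19^2)/9 = 99/9 = 11, a_3 = floor((21 + 19)/11) = 3.
  m_4 = 11*3 - 19 = 14, d_4 = (460 - 14^2)/11 = 264/11 = 24, a_4 = floor((21 + 14)/24) = 1.
  m_5 = 24*1 - 14 = 10, d_5 = (460 - 10^2)/24 = 360/24 = 15, a_5 = floor((21 + 10)/15) = 2.
  m_6 = 15*2 - 10 = 20, d_6 = (460 - 20^2)/15 = 60/15 = 4, a_6 = floor((21 + 20)/4) = 10.
  m_7 = 4*10 - 20 = 20, d_7 = (460 - 20^2)/4 = 60/4 = 15, a_7 = floor((21 + 20)/15) = 2.
  m_8 = 15*2 - 20 = 10, d_8 = (460 - 10^2)/15 = 360/15 = 24, a_8 = floor((21 + 10)/24) = 1.
  m_9 = 24*1 - 10 = 14, d_9 = (460 - 14^2)/24 = 264/24 = 11, a_9 = floor((21 + 14)/11) = 3.
  m_10 = 11*3 - 14 = 19, d_10 = (460 - 19^2)/11 = 99/11 = 9, a_10 = floor((21 + 19)/9) = 4.
  m_11 = 9*4 - 19 = 17, d_11 = (460 - 17^2)/9 = 171/9 = 19, a_11 = floor((21 + 17)/19) = 2.
  m_12 = 19*2 - 17 = 21, d_12 = (460 - 21^2)/19 = 19/19 = 1, a_12 = floor((21 + 21)/1) = 42.
  m_13 = 1*42 - 21 = 21, d_13 = (460 - 21^2)/1 = 19/1 = 19: (m_13, d_13) = (m_1, d_1) = (21, 19), so from here the quotients repeat a_1, ..., a_12; the period length is 12.
Hence the expansion of sqrt(460) is a_0 = 21 followed by the repeating block 2, 4, 3, 1, 2, 10, 2, 1, 3, 4, 2, 42 (period 12).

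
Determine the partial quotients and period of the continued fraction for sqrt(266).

[16; (3, 4, 3, 32)]

Write x_i = (sqrt(266) + m_i)/d_i with (m_0, d_0) = (0, 1). a_0 = floor(sqrt(266)) = 16, since 16^2 = 256 <= 266 < 289 = 17^2.
Iterate m_{i+1} = d_i*a_i - m_i, d_{i+1} = (266 - m_{i+1}^2)/d_i, a_{i+1} = floor((a_0 + m_{i+1})/d_{i+1}):
  m_1 = 1*16 - 0 = 16, d_1 = (266 - 16^2)/1 = 10/1 = 10, a_1 = floor((16 + 16)/10) = 3.
  m_2 = 10*3 - 16 = 14, d_2 = (266 - 14^2)/10 = 70/10 = 7, a_2 = floor((16 + 14)/7) = 4.
  m_3 = 7*4 - 14 = 14, d_3 = (266 - 14^2)/7 = 70/7 = 10, a_3 = floor((16 + 14)/10) = 3.
  m_4 = 10*3 - 14 = 16, d_4 = (266 - 16^2)/10 = 10/10 = 1, a_4 = floor((16 + 16)/1) = 32.
  m_5 = 1*32 - 16 = 16, d_5 = (266 - 16^2)/1 = 10/1 = 10: (m_5, d_5) = (m_1, d_1) = (16, 10), so from here the quotients repeat a_1, ..., a_4; the period length is 4.
Hence the expansion of sqrt(266) is a_0 = 16 followed by the repeating block 3, 4, 3, 32 (period 4).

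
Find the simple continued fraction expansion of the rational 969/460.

Run the Euclidean algorithm on 969 and 460; the successive quotients are the partial quotients a_0, a_1, ... (each step inverts the fractional part left over by the previous one):
  969 = 2*460 + 49, so a_0 = 2.
  460 = 9*49 + 19, so a_1 = 9.
  49 = 2*19 + 11, so a_2 = 2.
  19 = 1*11 + 8, so a_3 = 1.
  11 = 1*8 + 3, so a_4 = 1.
  8 = 2*3 + 2, so a_5 = 2.
  3 = 1*2 + 1, so a_6 = 1.
  2 = 2*1 + 0, so a_7 = 2.
The remainder reaches 0 after 8 divisions, so the expansion has 8 partial quotients, read off in order.

[2; 9, 2, 1, 1, 2, 1, 2]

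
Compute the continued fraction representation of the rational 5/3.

Run the Euclidean algorithm on 5 and 3; the successive quotients are the partial quotients a_0, a_1, ... (each step inverts the fractional part left over by the previous one):
  5 = 1*3 + 2, so a_0 = 1.
  3 = 1*2 + 1, so a_1 = 1.
  2 = 2*1 + 0, so a_2 = 2.
The remainder reaches 0 after 3 divisions, so the expansion has 3 partial quotients, read off in order.

[1; 1, 2]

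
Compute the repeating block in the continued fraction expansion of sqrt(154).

Write x_i = (sqrt(154) + m_i)/d_i with (m_0, d_0) = (0, 1). a_0 = floor(sqrt(154)) = 12, since 12^2 = 144 <= 154 < 169 = 13^2.
Iterate m_{i+1} = d_i*a_i - m_i, d_{i+1} = (154 - m_{i+1}^2)/d_i, a_{i+1} = floor((a_0 + m_{i+1})/d_{i+1}):
  m_1 = 1*12 - 0 = 12, d_1 = (154 - 12^2)/1 = 10/1 = 10, a_1 = floor((12 + 12)/10) = 2.
  m_2 = 10*2 - 12 = 8, d_2 = (154 - 8^2)/10 = 90/10 = 9, a_2 = floor((12 + 8)/9) = 2.
  m_3 = 9*2 - 8 = 10, d_3 = (154 - 10^2)/9 = 54/9 = 6, a_3 = floor((12 + 10)/6) = 3.
  m_4 = 6*3 - 10 = 8, d_4 = (154 - 8^2)/6 = 90/6 = 15, a_4 = floor((12 + 8)/15) = 1.
  m_5 = 15*1 - 8 = 7, d_5 = (154 - 7^2)/15 = 105/15 = 7, a_5 = floor((12 + 7)/7) = 2.
  m_6 = 7*2 - 7 = 7, d_6 = (154 - 7^2)/7 = 105/7 = 15, a_6 = floor((12 + 7)/15) = 1.
  m_7 = 15*1 - 7 = 8, d_7 = (154 - 8^2)/15 = 90/15 = 6, a_7 = floor((12 + 8)/6) = 3.
  m_8 = 6*3 - 8 = 10, d_8 = (154 - 10^2)/6 = 54/6 = 9, a_8 = floor((12 + 10)/9) = 2.
  m_9 = 9*2 - 10 = 8, d_9 = (154 - 8^2)/9 = 90/9 = 10, a_9 = floor((12 + 8)/10) = 2.
  m_10 = 10*2 - 8 = 12, d_10 = (154 - 12^2)/10 = 10/10 = 1, a_10 = floor((12 + 12)/1) = 24.
  m_11 = 1*24 - 12 = 12, d_11 = (154 - 12^2)/1 = 10/1 = 10: (m_11, d_11) = (m_1, d_1) = (12, 10), so from here the quotients repeat a_1, ..., a_10; the period length is 10.
Hence the expansion of sqrt(154) is a_0 = 12 followed by the repeating block 2, 2, 3, 1, 2, 1, 3, 2, 2, 24 (period 10).

[12; (2, 2, 3, 1, 2, 1, 3, 2, 2, 24)]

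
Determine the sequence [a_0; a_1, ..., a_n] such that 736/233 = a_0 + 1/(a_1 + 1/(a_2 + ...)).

[3; 6, 3, 2, 1, 3]

Run the Euclidean algorithm on 736 and 233; the successive quotients are the partial quotients a_0, a_1, ... (each step inverts the fractional part left over by the previous one):
  736 = 3*233 + 37, so a_0 = 3.
  233 = 6*37 + 11, so a_1 = 6.
  37 = 3*11 + 4, so a_2 = 3.
  11 = 2*4 + 3, so a_3 = 2.
  4 = 1*3 + 1, so a_4 = 1.
  3 = 3*1 + 0, so a_5 = 3.
The remainder reaches 0 after 6 divisions, so the expansion has 6 partial quotients, read off in order.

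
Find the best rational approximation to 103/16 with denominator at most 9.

Expand x = 103/16 as a continued fraction with the Euclidean algorithm:
  103 = 6*16 + 7, so a_0 = 6.
  16 = 2*7 + 2, so a_1 = 2.
  7 = 3*2 + 1, so a_2 = 3.
  2 = 2*1 + 0, so a_3 = 2.
so x = [6; 2, 3, 2].
Convergents (p_i = a_i*p_{i-1} + p_{i-2}, q_i = a_i*q_{i-1} + q_{i-2} with p_{-2}=0, p_{-1}=1, q_{-2}=1, q_{-1}=0), until the denominator exceeds 9:
  i=0: a_0=6, p_0 = 6*1 + 0 = 6, q_0 = 6*0 + 1 = 1.
  i=1: a_1=2, p_1 = 2*6 + 1 = 13, q_1 = 2*1 + 0 = 2.
  i=2: a_2=3, p_2 = 3*13 + 6 = 45, q_2 = 3*2 + 1 = 7.
  i=3: a_3=2, p_3 = 2*45 + 13 = 103, q_3 = 2*7 + 2 = 16.
q_3 = 16 > 9, so the last convergent with denominator <= 9 is p_2/q_2 = 45/7.
The closest fraction with denominator <= 9 is either p_2/q_2 or the intermediate fraction (k*p_2 + p_1)/(k*q_2 + q_1) with the largest k >= 1 whose denominator stays <= 9; these approach x as k grows, and every other convergent or intermediate fraction in range is farther away.
Largest k: floor((9 - q_1)/q_2) = floor((9 - 2)/7) = 1.
That gives (1*45 + 13)/(1*7 + 2) = 58/9.
Compare the errors: |x - 45/7| = |103*7 - 45*16|/(16*7) = 1/112, and |x - 58/9| = |103*9 - 58*16|/(16*9) = 1/144.
Cross-multiplying, 1*112 = 112 < 144 = 1*144, so 1/144 is smaller: the intermediate fraction 58/9 is closer to x than 45/7.

58/9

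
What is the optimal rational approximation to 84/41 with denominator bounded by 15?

31/15

Expand x = 84/41 as a continued fraction with the Euclidean algorithm:
  84 = 2*41 + 2, so a_0 = 2.
  41 = 20*2 + 1, so a_1 = 20.
  2 = 2*1 + 0, so a_2 = 2.
so x = [2; 20, 2].
Convergents (p_i = a_i*p_{i-1} + p_{i-2}, q_i = a_i*q_{i-1} + q_{i-2} with p_{-2}=0, p_{-1}=1, q_{-2}=1, q_{-1}=0), until the denominator exceeds 15:
  i=0: a_0=2, p_0 = 2*1 + 0 = 2, q_0 = 2*0 + 1 = 1.
  i=1: a_1=20, p_1 = 20*2 + 1 = 41, q_1 = 20*1 + 0 = 20.
q_1 = 20 > 15, so the last convergent with denominator <= 15 is p_0/q_0 = 2/1.
The closest fraction with denominator <= 15 is either p_0/q_0 or the intermediate fraction (k*p_0 + p_{-1})/(k*q_0 + q_{-1}) with the largest k >= 1 whose denominator stays <= 15; these approach x as k grows, and every other convergent or intermediate fraction in range is farther away.
Largest k: floor((15 - q_{-1})/q_0) = floor((15 - 0)/1) = 15 (using the seeds p_{-1} = 1, q_{-1} = 0).
That gives (15*2 + 1)/(15*1 + 0) = 31/15.
Compare the errors: |x - 2/1| = |84*1 - 2*41|/(41*1) = 2/41, and |x - 31/15| = |84*15 - 31*41|/(41*15) = 11/615.
Cross-multiplying, 11*41 = 451 < 1230 = 2*615, so 11/615 is smaller: the intermediate fraction 31/15 is closer to x than 2/1.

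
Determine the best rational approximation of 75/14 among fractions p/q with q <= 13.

Expand x = 75/14 as a continued fraction with the Euclidean algorithm:
  75 = 5*14 + 5, so a_0 = 5.
  14 = 2*5 + 4, so a_1 = 2.
  5 = 1*4 + 1, so a_2 = 1.
  4 = 4*1 + 0, so a_3 = 4.
so x = [5; 2, 1, 4].
Convergents (p_i = a_i*p_{i-1} + p_{i-2}, q_i = a_i*q_{i-1} + q_{i-2} with p_{-2}=0, p_{-1}=1, q_{-2}=1, q_{-1}=0), until the denominator exceeds 13:
  i=0: a_0=5, p_0 = 5*1 + 0 = 5, q_0 = 5*0 + 1 = 1.
  i=1: a_1=2, p_1 = 2*5 + 1 = 11, q_1 = 2*1 + 0 = 2.
  i=2: a_2=1, p_2 = 1*11 + 5 = 16, q_2 = 1*2 + 1 = 3.
  i=3: a_3=4, p_3 = 4*16 + 11 = 75, q_3 = 4*3 + 2 = 14.
q_3 = 14 > 13, so the last convergent with denominator <= 13 is p_2/q_2 = 16/3.
The closest fraction with denominator <= 13 is either p_2/q_2 or the intermediate fraction (k*p_2 + p_1)/(k*q_2 + q_1) with the largest k >= 1 whose denominator stays <= 13; these approach x as k grows, and every other convergent or intermediate fraction in range is farther away.
Largest k: floor((13 - q_1)/q_2) = floor((13 - 2)/3) = 3.
That gives (3*16 + 11)/(3*3 + 2) = 59/11.
Compare the errors: |x - 16/3| = |75*3 - 16*14|/(14*3) = 1/42, and |x - 59/11| = |75*11 - 59*14|/(14*11) = 1/154.
Cross-multiplying, 1*42 = 42 < 154 = 1*154, so 1/154 is smaller: the intermediate fraction 59/11 is closer to x than 16/3.

59/11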